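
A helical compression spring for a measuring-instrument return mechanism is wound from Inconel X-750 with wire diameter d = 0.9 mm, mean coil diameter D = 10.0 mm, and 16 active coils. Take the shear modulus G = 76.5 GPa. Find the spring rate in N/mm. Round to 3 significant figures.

k = Gd⁴/(8D³N_a) = (76.5×10³ × 0.9⁴) / (8 × 10.0³ × 16)
  = 50191.7 / 128000 = 0.39212 N/mm

0.392 N/mm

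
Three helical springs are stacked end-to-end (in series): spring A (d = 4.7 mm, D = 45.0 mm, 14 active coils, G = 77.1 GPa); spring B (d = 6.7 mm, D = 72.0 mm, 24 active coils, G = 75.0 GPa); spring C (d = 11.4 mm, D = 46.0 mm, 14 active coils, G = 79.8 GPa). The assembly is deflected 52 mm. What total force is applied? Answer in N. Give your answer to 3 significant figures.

k_A = Gd⁴/(8D³N_a) = (77.1×10³)(4.7⁴)/(8·45.0³·14) = 3.6863 N/mm
k_B = Gd⁴/(8D³N_a) = (75.0×10³)(6.7⁴)/(8·72.0³·24) = 2.1089 N/mm
k_C = Gd⁴/(8D³N_a) = (79.8×10³)(11.4⁴)/(8·46.0³·14) = 123.63 N/mm
Series: 1/k_eq = 1/3.6863 + 1/2.1089 + 1/123.63 = 0.75354; k_eq = 1.3271 N/mm
F = k_eq·δ = 1.3271·52 = 69.008 N

69.0 N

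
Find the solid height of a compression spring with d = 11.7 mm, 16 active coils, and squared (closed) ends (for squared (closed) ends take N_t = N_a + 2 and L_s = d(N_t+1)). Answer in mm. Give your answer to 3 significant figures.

222 mm

squared (closed) ends: N_t = N_a + 2 = 16 + 2 = 18
L_s = d·(N_t+1) = 11.7 × 19 = 222.3 mm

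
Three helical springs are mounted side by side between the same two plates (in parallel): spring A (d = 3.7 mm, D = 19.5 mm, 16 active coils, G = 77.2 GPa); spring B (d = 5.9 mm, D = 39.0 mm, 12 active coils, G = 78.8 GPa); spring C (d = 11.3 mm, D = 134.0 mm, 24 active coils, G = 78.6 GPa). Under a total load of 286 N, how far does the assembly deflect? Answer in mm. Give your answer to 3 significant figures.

k_A = Gd⁴/(8D³N_a) = (77.2×10³)(3.7⁴)/(8·19.5³·16) = 15.244 N/mm
k_B = Gd⁴/(8D³N_a) = (78.8×10³)(5.9⁴)/(8·39.0³·12) = 16.768 N/mm
k_C = Gd⁴/(8D³N_a) = (78.6×10³)(11.3⁴)/(8·134.0³·24) = 2.7741 N/mm
Parallel: k_eq = 15.244 + 16.768 + 2.7741 = 34.786 N/mm
δ = F/k_eq = 286/34.786 = 8.2217 mm

8.22 mm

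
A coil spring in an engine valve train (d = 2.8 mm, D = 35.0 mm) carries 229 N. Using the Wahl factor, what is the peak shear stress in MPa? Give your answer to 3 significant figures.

1040 MPa

Spring index C = D/d = 35.0/2.8 = 12.5000
K_W = (4C−1)/(4C−4) + 0.615/C = 49.000/46.000 + 0.0492 = 1.1144
τ₀ = 8FD/(πd³) = 8·229·35.0/(π·2.8³) = 64120/68.964 = 929.76 MPa
τ_max = K·τ₀ = 1.1144 × 929.76 = 1036.1 MPa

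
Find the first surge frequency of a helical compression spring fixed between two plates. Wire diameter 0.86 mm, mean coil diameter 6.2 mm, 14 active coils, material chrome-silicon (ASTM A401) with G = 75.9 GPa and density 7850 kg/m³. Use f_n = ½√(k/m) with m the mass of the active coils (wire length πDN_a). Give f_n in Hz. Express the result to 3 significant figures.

k = Gd⁴/(8D³N_a) = (75.9×10³)(0.86⁴)/(8·6.2³·14) = 1.5554 N/mm = 1555.4 N/m
Wire length L = πDN_a = π·6.2·14 = 272.69 mm
m = ρ·(πd²/4)·L = 7850 × 0.58088×10⁻⁶ m² × 0.27269 m = 0.0012434 kg
f_n = ½√(k/m) = 0.5·√(1555.4/0.0012434) = 0.5·√(1.2509e+06) = 559.21 Hz

559 Hz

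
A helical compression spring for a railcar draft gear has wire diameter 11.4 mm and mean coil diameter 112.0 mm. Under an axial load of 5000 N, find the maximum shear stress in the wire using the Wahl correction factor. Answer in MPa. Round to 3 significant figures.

Spring index C = D/d = 112.0/11.4 = 9.8246
K_W = (4C−1)/(4C−4) + 0.615/C = 38.298/35.298 + 0.0626 = 1.1476
τ₀ = 8FD/(πd³) = 8·5000·112.0/(π·11.4³) = 4.48e+06/4654.4 = 962.53 MPa
τ_max = K·τ₀ = 1.1476 × 962.53 = 1104.6 MPa

1100 MPa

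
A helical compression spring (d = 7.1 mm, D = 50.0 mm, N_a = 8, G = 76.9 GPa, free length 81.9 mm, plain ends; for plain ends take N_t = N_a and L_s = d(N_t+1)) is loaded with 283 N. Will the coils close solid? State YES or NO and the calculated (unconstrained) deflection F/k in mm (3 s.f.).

k = Gd⁴/(8D³N_a) = (76.9×10³)(7.1⁴)/(8·50.0³·8) = 24.427 N/mm
N_t = 8; L_s = 7.1·9 = 63.9 mm; δ_solid = L₀ − L_s = 81.9 − 63.9 = 18 mm
δ = F/k = 283/24.427 = 11.586 mm
δ < δ_solid → spring does not go solid

NO, δ = 11.6 mm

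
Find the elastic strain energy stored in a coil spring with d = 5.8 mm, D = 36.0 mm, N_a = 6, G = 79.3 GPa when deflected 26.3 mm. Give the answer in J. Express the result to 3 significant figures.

k = Gd⁴/(8D³N_a) = (79.3×10³)(5.8⁴)/(8·36.0³·6) = 40.072 N/mm
U = ½kδ² = 0.5 × 40.072 × 26.3² = 13859 N·mm = 13.859 J

13.9 J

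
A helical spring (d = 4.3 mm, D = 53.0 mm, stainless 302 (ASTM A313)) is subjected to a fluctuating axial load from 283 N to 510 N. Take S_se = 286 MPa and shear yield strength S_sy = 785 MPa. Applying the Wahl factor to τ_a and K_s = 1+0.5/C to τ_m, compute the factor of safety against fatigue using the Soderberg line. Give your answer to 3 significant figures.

0.608

C = D/d = 53.0/4.3 = 12.3256; K_W = (4C−1)/(4C−4)+0.615/C = 1.1161; K_s = 1+0.5/C = 1.0406
F_a = (F_max−F_min)/2 = 113.5 N; F_m = (F_max+F_min)/2 = 396.5 N
τ_a = K_W·8F_aD/(πd³) = 1.1161 × 192.67 = 215.04 MPa
τ_m = K_s·8F_mD/(πd³) = 1.0406 × 673.06 = 700.36 MPa
Soderberg: 1/n_f = τ_a/S_se + τ_m/S_sy = 215.04/286 + 700.36/785 = 0.75188 + 0.89218 = 1.6441
n_f = 1/1.6441 = 0.6082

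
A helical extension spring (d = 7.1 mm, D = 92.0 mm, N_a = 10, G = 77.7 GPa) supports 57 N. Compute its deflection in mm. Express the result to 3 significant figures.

k = Gd⁴/(8D³N_a) = (77.7×10³)(7.1⁴)/(8·92.0³·10) = 3.1696 N/mm
δ = F/k = 57 / 3.1696 = 17.983 mm

18.0 mm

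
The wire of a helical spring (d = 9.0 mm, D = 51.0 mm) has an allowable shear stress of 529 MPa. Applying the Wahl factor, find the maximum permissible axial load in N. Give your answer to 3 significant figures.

C = D/d = 51.0/9.0 = 5.6667
K_W = (4C−1)/(4C−4) + 0.615/C = 21.667/18.667 + 0.1085 = 1.2692
τ_max = K·8FD/(πd³) → F_max = τ_allow·πd³/(8DK)
F_max = 529·π·9.0³/(8·51.0·1.2692) = 1.2115e+06/517.85 = 2339.5 N

2340 N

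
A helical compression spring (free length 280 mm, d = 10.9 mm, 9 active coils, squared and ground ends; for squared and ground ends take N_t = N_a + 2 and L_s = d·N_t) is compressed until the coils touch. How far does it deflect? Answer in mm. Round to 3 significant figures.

N_t = 11; L_s = 10.9·11 = 119.9 mm
δ_solid = L₀ − L_s = 280 − 119.9 = 160.1 mm

160 mm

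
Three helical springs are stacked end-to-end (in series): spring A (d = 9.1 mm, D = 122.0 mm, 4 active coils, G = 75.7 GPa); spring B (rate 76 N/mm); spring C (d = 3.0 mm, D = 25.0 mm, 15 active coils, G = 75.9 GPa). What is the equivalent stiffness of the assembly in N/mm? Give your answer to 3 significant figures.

2.33 N/mm

k_A = Gd⁴/(8D³N_a) = (75.7×10³)(9.1⁴)/(8·122.0³·4) = 8.9337 N/mm
k_C = Gd⁴/(8D³N_a) = (75.9×10³)(3.0⁴)/(8·25.0³·15) = 3.2789 N/mm
Series: 1/k_eq = 1/8.9337 + 1/76 + 1/3.2789 = 0.43008; k_eq = 2.3252 N/mm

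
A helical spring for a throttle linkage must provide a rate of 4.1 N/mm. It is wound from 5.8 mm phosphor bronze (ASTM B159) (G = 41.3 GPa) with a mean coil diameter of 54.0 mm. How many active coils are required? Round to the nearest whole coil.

N_a = Gd⁴/(8D³k) = (41.3×10³ × 5.8⁴)/(8 × 54.0³ × 4.1)
    = 4.67371e+07 / 5.16482e+06 = 9.049 → 9 coils

9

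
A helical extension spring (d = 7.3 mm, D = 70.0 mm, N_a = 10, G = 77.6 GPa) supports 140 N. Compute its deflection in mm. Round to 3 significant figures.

k = Gd⁴/(8D³N_a) = (77.6×10³)(7.3⁴)/(8·70.0³·10) = 8.031 N/mm
δ = F/k = 140 / 8.031 = 17.432 mm

17.4 mm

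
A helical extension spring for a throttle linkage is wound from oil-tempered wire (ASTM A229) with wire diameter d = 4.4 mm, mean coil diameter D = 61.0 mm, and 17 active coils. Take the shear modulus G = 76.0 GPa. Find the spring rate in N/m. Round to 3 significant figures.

k = Gd⁴/(8D³N_a) = (76.0×10³ × 4.4⁴) / (8 × 61.0³ × 17)
  = 2.84855e+07 / 3.08694e+07 = 0.92278 N/mm = 922.78 N/m

923 N/m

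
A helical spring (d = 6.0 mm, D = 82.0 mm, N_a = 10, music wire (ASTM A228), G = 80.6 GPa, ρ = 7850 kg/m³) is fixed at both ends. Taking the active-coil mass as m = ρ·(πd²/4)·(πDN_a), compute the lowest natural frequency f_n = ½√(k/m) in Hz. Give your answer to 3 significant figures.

k = Gd⁴/(8D³N_a) = (80.6×10³)(6.0⁴)/(8·82.0³·10) = 2.3681 N/mm = 2368.1 N/m
Wire length L = πDN_a = π·82.0·10 = 2576.1 mm
m = ρ·(πd²/4)·L = 7850 × 28.274×10⁻⁶ m² × 2.5761 m = 0.57178 kg
f_n = ½√(k/m) = 0.5·√(2368.1/0.57178) = 0.5·√(4141.7) = 32.178 Hz

32.2 Hz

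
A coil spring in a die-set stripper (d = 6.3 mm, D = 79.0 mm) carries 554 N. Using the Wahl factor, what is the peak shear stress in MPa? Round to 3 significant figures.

Spring index C = D/d = 79.0/6.3 = 12.5397
K_W = (4C−1)/(4C−4) + 0.615/C = 49.159/46.159 + 0.0490 = 1.1140
τ₀ = 8FD/(πd³) = 8·554·79.0/(π·6.3³) = 350128/785.55 = 445.71 MPa
τ_max = K·τ₀ = 1.1140 × 445.71 = 496.54 MPa

497 MPa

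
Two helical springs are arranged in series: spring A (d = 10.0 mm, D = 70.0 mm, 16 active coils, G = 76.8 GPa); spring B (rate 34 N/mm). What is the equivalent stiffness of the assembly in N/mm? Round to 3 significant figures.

11.6 N/mm

k_A = Gd⁴/(8D³N_a) = (76.8×10³)(10.0⁴)/(8·70.0³·16) = 17.493 N/mm
Series: 1/k_eq = 1/17.493 + 1/34 = 0.086578; k_eq = 11.55 N/mm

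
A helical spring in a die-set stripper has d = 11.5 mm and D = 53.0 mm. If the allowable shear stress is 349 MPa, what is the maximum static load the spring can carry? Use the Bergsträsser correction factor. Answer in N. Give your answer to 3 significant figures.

C = D/d = 53.0/11.5 = 4.6087
K_B = (4C+2)/(4C−3) = 20.435/15.435 = 1.3239
τ_max = K·8FD/(πd³) → F_max = τ_allow·πd³/(8DK)
F_max = 349·π·11.5³/(8·53.0·1.3239) = 1.6675e+06/561.35 = 2970.5 N

2970 N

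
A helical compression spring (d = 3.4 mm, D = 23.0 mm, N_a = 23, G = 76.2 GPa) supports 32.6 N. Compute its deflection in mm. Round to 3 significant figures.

7.17 mm

k = Gd⁴/(8D³N_a) = (76.2×10³)(3.4⁴)/(8·23.0³·23) = 4.5485 N/mm
δ = F/k = 32.6 / 4.5485 = 7.1672 mm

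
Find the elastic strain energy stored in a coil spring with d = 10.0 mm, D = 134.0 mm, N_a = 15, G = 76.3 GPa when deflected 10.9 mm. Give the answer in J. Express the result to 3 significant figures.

0.157 J

k = Gd⁴/(8D³N_a) = (76.3×10³)(10.0⁴)/(8·134.0³·15) = 2.6426 N/mm
U = ½kδ² = 0.5 × 2.6426 × 10.9² = 156.98 N·mm = 0.15698 J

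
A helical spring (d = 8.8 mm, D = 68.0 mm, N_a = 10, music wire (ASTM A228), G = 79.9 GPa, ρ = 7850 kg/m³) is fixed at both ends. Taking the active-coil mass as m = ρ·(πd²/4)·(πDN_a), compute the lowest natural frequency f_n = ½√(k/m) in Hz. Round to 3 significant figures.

k = Gd⁴/(8D³N_a) = (79.9×10³)(8.8⁴)/(8·68.0³·10) = 19.048 N/mm = 19048 N/m
Wire length L = πDN_a = π·68.0·10 = 2136.3 mm
m = ρ·(πd²/4)·L = 7850 × 60.821×10⁻⁶ m² × 2.1363 m = 1.02 kg
f_n = ½√(k/m) = 0.5·√(19048/1.02) = 0.5·√(18676) = 68.33 Hz

68.3 Hz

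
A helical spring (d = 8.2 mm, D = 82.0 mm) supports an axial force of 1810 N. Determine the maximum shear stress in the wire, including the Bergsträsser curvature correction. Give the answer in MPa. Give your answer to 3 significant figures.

778 MPa

Spring index C = D/d = 82.0/8.2 = 10.0000
K_B = (4C+2)/(4C−3) = 42.000/37.000 = 1.1351
τ₀ = 8FD/(πd³) = 8·1810·82.0/(π·8.2³) = 1.18736e+06/1732.2 = 685.47 MPa
τ_max = K·τ₀ = 1.1351 × 685.47 = 778.11 MPa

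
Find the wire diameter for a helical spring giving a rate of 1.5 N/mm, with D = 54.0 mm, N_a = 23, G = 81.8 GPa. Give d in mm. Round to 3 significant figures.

4.80 mm

d = (8D³N_a·k / G)^(1/4) = (8·54.0³·23·1.5 / (81.8×10³))^0.25
  = (531.3)^0.25 = 4.8010 mm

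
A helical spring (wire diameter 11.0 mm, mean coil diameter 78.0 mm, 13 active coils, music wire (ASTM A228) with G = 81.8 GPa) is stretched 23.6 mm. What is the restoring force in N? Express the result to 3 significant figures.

k = Gd⁴/(8D³N_a) = (81.8×10³)(11.0⁴)/(8·78.0³·13) = 24.266 N/mm
F = k·δ = 24.266 × 23.6 = 572.69 N

573 N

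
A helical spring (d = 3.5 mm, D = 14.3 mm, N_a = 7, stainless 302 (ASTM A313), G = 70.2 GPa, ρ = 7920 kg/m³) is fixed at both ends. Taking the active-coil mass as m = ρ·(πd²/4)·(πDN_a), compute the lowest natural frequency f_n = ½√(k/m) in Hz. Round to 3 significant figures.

k = Gd⁴/(8D³N_a) = (70.2×10³)(3.5⁴)/(8·14.3³·7) = 64.33 N/mm = 64330 N/m
Wire length L = πDN_a = π·14.3·7 = 314.47 mm
m = ρ·(πd²/4)·L = 7920 × 9.6211×10⁻⁶ m² × 0.31447 m = 0.023963 kg
f_n = ½√(k/m) = 0.5·√(64330/0.023963) = 0.5·√(2.6846e+06) = 819.24 Hz

819 Hz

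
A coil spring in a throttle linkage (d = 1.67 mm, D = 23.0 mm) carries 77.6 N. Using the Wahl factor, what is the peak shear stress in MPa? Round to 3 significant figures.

1080 MPa

Spring index C = D/d = 23.0/1.67 = 13.7725
K_W = (4C−1)/(4C−4) + 0.615/C = 54.090/51.090 + 0.0447 = 1.1034
τ₀ = 8FD/(πd³) = 8·77.6·23.0/(π·1.67³) = 14278.4/14.632 = 975.84 MPa
τ_max = K·τ₀ = 1.1034 × 975.84 = 1076.7 MPa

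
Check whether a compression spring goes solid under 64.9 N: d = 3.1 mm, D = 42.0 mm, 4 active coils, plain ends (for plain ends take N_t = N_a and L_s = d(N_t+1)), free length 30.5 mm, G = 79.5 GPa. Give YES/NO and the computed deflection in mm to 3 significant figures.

YES, δ = 21.0 mm

k = Gd⁴/(8D³N_a) = (79.5×10³)(3.1⁴)/(8·42.0³·4) = 3.0968 N/mm
N_t = 4; L_s = 3.1·5 = 15.5 mm; δ_solid = L₀ − L_s = 30.5 − 15.5 = 15 mm
δ = F/k = 64.9/3.0968 = 20.957 mm
δ ≥ δ_solid → spring goes solid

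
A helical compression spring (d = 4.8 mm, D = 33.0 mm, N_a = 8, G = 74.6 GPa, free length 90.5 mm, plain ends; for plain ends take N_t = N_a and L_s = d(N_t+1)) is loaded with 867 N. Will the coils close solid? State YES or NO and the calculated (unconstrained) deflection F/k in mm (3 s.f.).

k = Gd⁴/(8D³N_a) = (74.6×10³)(4.8⁴)/(8·33.0³·8) = 17.218 N/mm
N_t = 8; L_s = 4.8·9 = 43.2 mm; δ_solid = L₀ − L_s = 90.5 − 43.2 = 47.3 mm
δ = F/k = 867/17.218 = 50.354 mm
δ ≥ δ_solid → spring goes solid

YES, δ = 50.4 mm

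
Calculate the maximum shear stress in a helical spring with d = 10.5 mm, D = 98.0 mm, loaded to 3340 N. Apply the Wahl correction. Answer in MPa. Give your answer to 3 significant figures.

832 MPa

Spring index C = D/d = 98.0/10.5 = 9.3333
K_W = (4C−1)/(4C−4) + 0.615/C = 36.333/33.333 + 0.0659 = 1.1559
τ₀ = 8FD/(πd³) = 8·3340·98.0/(π·10.5³) = 2.61856e+06/3636.8 = 720.02 MPa
τ_max = K·τ₀ = 1.1559 × 720.02 = 832.27 MPa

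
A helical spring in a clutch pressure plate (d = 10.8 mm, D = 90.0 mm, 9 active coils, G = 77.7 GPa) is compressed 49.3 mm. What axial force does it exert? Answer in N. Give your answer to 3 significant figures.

993 N

k = Gd⁴/(8D³N_a) = (77.7×10³)(10.8⁴)/(8·90.0³·9) = 20.14 N/mm
F = k·δ = 20.14 × 49.3 = 992.89 N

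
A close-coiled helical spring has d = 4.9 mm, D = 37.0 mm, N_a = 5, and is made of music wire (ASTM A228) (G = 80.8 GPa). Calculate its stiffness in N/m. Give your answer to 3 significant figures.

k = Gd⁴/(8D³N_a) = (80.8×10³ × 4.9⁴) / (8 × 37.0³ × 5)
  = 4.65796e+07 / 2.02612e+06 = 22.99 N/mm = 22990 N/m

23000 N/m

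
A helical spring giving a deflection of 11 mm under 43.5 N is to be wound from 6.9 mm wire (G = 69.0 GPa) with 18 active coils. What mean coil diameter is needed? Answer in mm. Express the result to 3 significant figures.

Required rate k = F/δ = 43.5/11 = 3.9545 N/mm
D = (Gd⁴/(8N_a·k))^(1/3) = (69.0×10³·6.9⁴/(8·18·3.9545))^(1/3)
  = (274654)^(1/3) = 65.0023 mm

65.0 mm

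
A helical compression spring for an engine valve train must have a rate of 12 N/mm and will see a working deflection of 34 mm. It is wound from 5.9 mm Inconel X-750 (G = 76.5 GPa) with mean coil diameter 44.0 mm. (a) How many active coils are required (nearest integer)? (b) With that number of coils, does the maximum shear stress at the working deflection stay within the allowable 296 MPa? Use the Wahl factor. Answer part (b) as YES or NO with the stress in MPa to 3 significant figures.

(a) 11 coils; (b) YES, τ_max = 275 MPa

N_a = Gd⁴/(8D³k) = (76.5×10³)(5.9⁴)/(8·44.0³·12) = 11.34 → N_a = 11
Actual rate k = Gd⁴/(8D³·11) = 12.366 N/mm
Working load F = kδ = 12.366·34 = 420.44 N
C = 44.0/5.9 = 7.4576; K_W = (4C−1)/(4C−4)+0.615/C = 1.1986
τ_max = K_W·8FD/(πd³) = 1.1986·229.37 = 274.93 MPa
τ_max ≤ 296 MPa → acceptable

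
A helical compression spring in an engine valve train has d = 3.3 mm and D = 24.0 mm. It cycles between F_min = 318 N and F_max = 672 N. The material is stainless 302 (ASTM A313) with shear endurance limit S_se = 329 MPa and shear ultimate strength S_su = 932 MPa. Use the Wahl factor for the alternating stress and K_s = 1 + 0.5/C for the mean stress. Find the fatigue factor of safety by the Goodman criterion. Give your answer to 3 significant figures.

C = D/d = 24.0/3.3 = 7.2727; K_W = (4C−1)/(4C−4)+0.615/C = 1.2041; K_s = 1+0.5/C = 1.0688
F_a = (F_max−F_min)/2 = 177 N; F_m = (F_max+F_min)/2 = 495 N
τ_a = K_W·8F_aD/(πd³) = 1.2041 × 301.01 = 362.46 MPa
τ_m = K_s·8F_mD/(πd³) = 1.0688 × 841.81 = 899.69 MPa
Goodman: 1/n_f = τ_a/S_se + τ_m/S_su = 362.46/329 + 899.69/932 = 1.10169 + 0.96533 = 2.067
n_f = 1/2.067 = 0.4838

0.484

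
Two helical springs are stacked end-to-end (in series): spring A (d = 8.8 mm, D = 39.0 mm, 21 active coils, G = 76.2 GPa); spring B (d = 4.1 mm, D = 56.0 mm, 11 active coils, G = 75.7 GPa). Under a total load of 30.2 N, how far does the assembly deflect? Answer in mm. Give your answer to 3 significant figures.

k_A = Gd⁴/(8D³N_a) = (76.2×10³)(8.8⁴)/(8·39.0³·21) = 45.855 N/mm
k_B = Gd⁴/(8D³N_a) = (75.7×10³)(4.1⁴)/(8·56.0³·11) = 1.3842 N/mm
Series: 1/k_eq = 1/45.855 + 1/1.3842 = 0.74427; k_eq = 1.3436 N/mm
δ = F/k_eq = 30.2/1.3436 = 22.477 mm

22.5 mm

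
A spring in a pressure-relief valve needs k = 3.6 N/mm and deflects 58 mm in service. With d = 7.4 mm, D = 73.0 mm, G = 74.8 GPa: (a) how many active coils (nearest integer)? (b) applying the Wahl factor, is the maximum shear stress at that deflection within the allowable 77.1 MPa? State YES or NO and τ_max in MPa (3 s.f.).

(a) 20 coils; (b) NO, τ_max = 110 MPa

N_a = Gd⁴/(8D³k) = (74.8×10³)(7.4⁴)/(8·73.0³·3.6) = 20.02 → N_a = 20
Actual rate k = Gd⁴/(8D³·20) = 3.6036 N/mm
Working load F = kδ = 3.6036·58 = 209.01 N
C = 73.0/7.4 = 9.8649; K_W = (4C−1)/(4C−4)+0.615/C = 1.1469
τ_max = K_W·8FD/(πd³) = 1.1469·95.882 = 109.97 MPa
τ_max > 77.1 MPa → exceeds allowable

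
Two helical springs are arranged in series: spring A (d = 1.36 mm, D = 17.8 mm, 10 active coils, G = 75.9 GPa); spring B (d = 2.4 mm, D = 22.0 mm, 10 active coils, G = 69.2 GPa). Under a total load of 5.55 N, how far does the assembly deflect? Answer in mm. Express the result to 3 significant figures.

11.7 mm

k_A = Gd⁴/(8D³N_a) = (75.9×10³)(1.36⁴)/(8·17.8³·10) = 0.5755 N/mm
k_B = Gd⁴/(8D³N_a) = (69.2×10³)(2.4⁴)/(8·22.0³·10) = 2.6952 N/mm
Series: 1/k_eq = 1/0.5755 + 1/2.6952 = 2.1086; k_eq = 0.47424 N/mm
δ = F/k_eq = 5.55/0.47424 = 11.703 mm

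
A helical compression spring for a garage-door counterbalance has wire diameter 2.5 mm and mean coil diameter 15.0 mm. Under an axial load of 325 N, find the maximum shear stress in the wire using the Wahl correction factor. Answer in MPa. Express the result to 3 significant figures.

995 MPa

Spring index C = D/d = 15.0/2.5 = 6.0000
K_W = (4C−1)/(4C−4) + 0.615/C = 23.000/20.000 + 0.1025 = 1.2525
τ₀ = 8FD/(πd³) = 8·325·15.0/(π·2.5³) = 39000/49.087 = 794.5 MPa
τ_max = K·τ₀ = 1.2525 × 794.5 = 995.11 MPa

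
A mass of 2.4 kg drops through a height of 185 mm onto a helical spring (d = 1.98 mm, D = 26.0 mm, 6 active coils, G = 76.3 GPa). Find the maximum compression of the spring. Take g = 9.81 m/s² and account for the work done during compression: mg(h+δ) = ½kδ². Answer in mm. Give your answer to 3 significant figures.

97.9 mm

k = Gd⁴/(8D³N_a) = (76.3×10³)(1.98⁴)/(8·26.0³·6) = 1.39 N/mm
W = mg = 2.4 × 9.81 = 23.544 N
½kδ² − Wδ − Wh = 0 → δ = (W + √(W² + 2kWh))/k
δ = (23.544 + √(554.32 + 12108.9))/1.39 = (23.544 + 112.53)/1.39 = 97.894 mm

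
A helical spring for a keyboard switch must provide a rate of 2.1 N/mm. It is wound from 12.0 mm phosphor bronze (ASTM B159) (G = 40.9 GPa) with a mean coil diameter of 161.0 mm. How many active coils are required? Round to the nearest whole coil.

N_a = Gd⁴/(8D³k) = (40.9×10³ × 12.0⁴)/(8 × 161.0³ × 2.1)
    = 8.48102e+08 / 7.01111e+07 = 12.1 → 12 coils

12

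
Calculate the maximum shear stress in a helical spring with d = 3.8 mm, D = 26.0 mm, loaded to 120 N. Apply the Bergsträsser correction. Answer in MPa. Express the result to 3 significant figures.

Spring index C = D/d = 26.0/3.8 = 6.8421
K_B = (4C+2)/(4C−3) = 29.368/24.368 = 1.2052
τ₀ = 8FD/(πd³) = 8·120·26.0/(π·3.8³) = 24960/172.39 = 144.79 MPa
τ_max = K·τ₀ = 1.2052 × 144.79 = 174.5 MPa

175 MPa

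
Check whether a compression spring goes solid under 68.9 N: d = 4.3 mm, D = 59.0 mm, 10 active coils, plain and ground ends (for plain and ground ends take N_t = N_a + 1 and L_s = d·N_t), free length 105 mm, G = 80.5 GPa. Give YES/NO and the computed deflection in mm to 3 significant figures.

k = Gd⁴/(8D³N_a) = (80.5×10³)(4.3⁴)/(8·59.0³·10) = 1.675 N/mm
N_t = 11; L_s = 4.3·11 = 47.3 mm; δ_solid = L₀ − L_s = 105 − 47.3 = 57.7 mm
δ = F/k = 68.9/1.675 = 41.133 mm
δ < δ_solid → spring does not go solid

NO, δ = 41.1 mm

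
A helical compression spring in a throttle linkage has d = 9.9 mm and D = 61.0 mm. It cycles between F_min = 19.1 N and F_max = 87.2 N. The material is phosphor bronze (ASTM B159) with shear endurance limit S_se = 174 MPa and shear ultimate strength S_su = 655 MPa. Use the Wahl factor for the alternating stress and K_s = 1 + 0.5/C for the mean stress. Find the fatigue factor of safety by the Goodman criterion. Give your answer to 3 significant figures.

18.8

C = D/d = 61.0/9.9 = 6.1616; K_W = (4C−1)/(4C−4)+0.615/C = 1.2451; K_s = 1+0.5/C = 1.0811
F_a = (F_max−F_min)/2 = 34.05 N; F_m = (F_max+F_min)/2 = 53.15 N
τ_a = K_W·8F_aD/(πd³) = 1.2451 × 5.4511 = 6.7872 MPa
τ_m = K_s·8F_mD/(πd³) = 1.0811 × 8.5088 = 9.1993 MPa
Goodman: 1/n_f = τ_a/S_se + τ_m/S_su = 6.7872/174 + 9.1993/655 = 0.03901 + 0.01404 = 0.053052
n_f = 1/0.053052 = 18.85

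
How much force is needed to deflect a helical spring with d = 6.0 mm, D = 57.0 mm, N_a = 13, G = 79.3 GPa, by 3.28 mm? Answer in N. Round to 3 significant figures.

17.5 N

k = Gd⁴/(8D³N_a) = (79.3×10³)(6.0⁴)/(8·57.0³·13) = 5.3361 N/mm
F = k·δ = 5.3361 × 3.28 = 17.502 N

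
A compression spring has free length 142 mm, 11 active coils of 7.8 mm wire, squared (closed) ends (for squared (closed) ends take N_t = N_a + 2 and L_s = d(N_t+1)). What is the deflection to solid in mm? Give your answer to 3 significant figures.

N_t = 13; L_s = 7.8·14 = 109.2 mm
δ_solid = L₀ − L_s = 142 − 109.2 = 32.8 mm

32.8 mm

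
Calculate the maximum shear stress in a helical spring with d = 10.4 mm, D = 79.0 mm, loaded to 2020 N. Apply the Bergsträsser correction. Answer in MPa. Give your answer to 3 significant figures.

Spring index C = D/d = 79.0/10.4 = 7.5962
K_B = (4C+2)/(4C−3) = 32.385/27.385 = 1.1826
τ₀ = 8FD/(πd³) = 8·2020·79.0/(π·10.4³) = 1.27664e+06/3533.9 = 361.26 MPa
τ_max = K·τ₀ = 1.1826 × 361.26 = 427.22 MPa

427 MPa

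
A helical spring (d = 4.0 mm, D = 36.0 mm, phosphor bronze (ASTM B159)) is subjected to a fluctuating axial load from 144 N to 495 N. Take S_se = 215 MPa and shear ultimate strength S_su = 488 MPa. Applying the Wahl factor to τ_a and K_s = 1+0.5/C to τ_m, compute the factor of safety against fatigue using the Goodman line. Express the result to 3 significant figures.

C = D/d = 36.0/4.0 = 9.0000; K_W = (4C−1)/(4C−4)+0.615/C = 1.1621; K_s = 1+0.5/C = 1.0556
F_a = (F_max−F_min)/2 = 175.5 N; F_m = (F_max+F_min)/2 = 319.5 N
τ_a = K_W·8F_aD/(πd³) = 1.1621 × 251.39 = 292.13 MPa
τ_m = K_s·8F_mD/(πd³) = 1.0556 × 457.65 = 483.08 MPa
Goodman: 1/n_f = τ_a/S_se + τ_m/S_su = 292.13/215 + 483.08/488 = 1.35875 + 0.98991 = 2.3487
n_f = 1/2.3487 = 0.4258

0.426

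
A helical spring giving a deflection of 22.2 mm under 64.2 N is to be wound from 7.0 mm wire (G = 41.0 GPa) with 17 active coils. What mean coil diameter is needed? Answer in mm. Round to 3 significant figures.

Required rate k = F/δ = 64.2/22.2 = 2.8919 N/mm
D = (Gd⁴/(8N_a·k))^(1/3) = (41.0×10³·7.0⁴/(8·17·2.8919))^(1/3)
  = (250297)^(1/3) = 63.0210 mm

63.0 mm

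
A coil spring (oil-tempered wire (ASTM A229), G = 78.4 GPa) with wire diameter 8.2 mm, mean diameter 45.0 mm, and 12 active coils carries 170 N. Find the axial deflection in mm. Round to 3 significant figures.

4.20 mm

k = Gd⁴/(8D³N_a) = (78.4×10³)(8.2⁴)/(8·45.0³·12) = 40.519 N/mm
δ = F/k = 170 / 40.519 = 4.1955 mm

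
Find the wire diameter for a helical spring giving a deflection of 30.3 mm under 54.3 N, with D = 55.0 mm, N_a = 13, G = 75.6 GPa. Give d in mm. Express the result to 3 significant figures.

4.50 mm

Required rate k = F/δ = 54.3/30.3 = 1.7921 N/mm
d = (8D³N_a·k / G)^(1/4) = (8·55.0³·13·1.7921 / (75.6×10³))^0.25
  = (410.16)^0.25 = 4.5003 mm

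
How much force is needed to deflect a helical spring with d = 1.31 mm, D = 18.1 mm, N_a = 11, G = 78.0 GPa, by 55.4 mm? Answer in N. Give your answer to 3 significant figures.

k = Gd⁴/(8D³N_a) = (78.0×10³)(1.31⁴)/(8·18.1³·11) = 0.44021 N/mm
F = k·δ = 0.44021 × 55.4 = 24.388 N

24.4 N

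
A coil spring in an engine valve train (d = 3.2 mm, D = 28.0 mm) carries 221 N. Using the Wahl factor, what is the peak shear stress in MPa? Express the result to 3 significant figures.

Spring index C = D/d = 28.0/3.2 = 8.7500
K_W = (4C−1)/(4C−4) + 0.615/C = 34.000/31.000 + 0.0703 = 1.1671
τ₀ = 8FD/(πd³) = 8·221·28.0/(π·3.2³) = 49504/102.94 = 480.88 MPa
τ_max = K·τ₀ = 1.1671 × 480.88 = 561.22 MPa

561 MPa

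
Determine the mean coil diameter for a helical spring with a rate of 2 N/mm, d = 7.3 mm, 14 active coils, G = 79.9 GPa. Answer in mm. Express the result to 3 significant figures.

100 mm

D = (Gd⁴/(8N_a·k))^(1/3) = (79.9×10³·7.3⁴/(8·14·2))^(1/3)
  = (1.01296e+06)^(1/3) = 100.4300 mm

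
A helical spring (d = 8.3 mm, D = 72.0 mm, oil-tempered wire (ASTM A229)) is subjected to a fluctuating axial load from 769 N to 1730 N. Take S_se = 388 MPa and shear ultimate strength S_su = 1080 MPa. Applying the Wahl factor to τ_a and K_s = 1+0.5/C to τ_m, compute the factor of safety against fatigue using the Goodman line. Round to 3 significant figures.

C = D/d = 72.0/8.3 = 8.6747; K_W = (4C−1)/(4C−4)+0.615/C = 1.1686; K_s = 1+0.5/C = 1.0576
F_a = (F_max−F_min)/2 = 480.5 N; F_m = (F_max+F_min)/2 = 1249.5 N
τ_a = K_W·8F_aD/(πd³) = 1.1686 × 154.07 = 180.05 MPa
τ_m = K_s·8F_mD/(πd³) = 1.0576 × 400.66 = 423.75 MPa
Goodman: 1/n_f = τ_a/S_se + τ_m/S_su = 180.05/388 + 423.75/1080 = 0.46406 + 0.39236 = 0.85642
n_f = 1/0.85642 = 1.168

1.17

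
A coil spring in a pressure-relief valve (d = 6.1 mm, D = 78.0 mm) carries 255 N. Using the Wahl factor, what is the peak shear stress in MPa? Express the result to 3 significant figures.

Spring index C = D/d = 78.0/6.1 = 12.7869
K_W = (4C−1)/(4C−4) + 0.615/C = 50.148/47.148 + 0.0481 = 1.1117
τ₀ = 8FD/(πd³) = 8·255·78.0/(π·6.1³) = 159120/713.08 = 223.14 MPa
τ_max = K·τ₀ = 1.1117 × 223.14 = 248.08 MPa

248 MPa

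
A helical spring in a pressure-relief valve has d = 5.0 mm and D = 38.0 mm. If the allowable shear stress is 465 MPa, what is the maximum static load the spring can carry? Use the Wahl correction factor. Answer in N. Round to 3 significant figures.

C = D/d = 38.0/5.0 = 7.6000
K_W = (4C−1)/(4C−4) + 0.615/C = 29.400/26.400 + 0.0809 = 1.1946
τ_max = K·8FD/(πd³) → F_max = τ_allow·πd³/(8DK)
F_max = 465·π·5.0³/(8·38.0·1.1946) = 1.8261e+05/363.15 = 502.84 N

503 N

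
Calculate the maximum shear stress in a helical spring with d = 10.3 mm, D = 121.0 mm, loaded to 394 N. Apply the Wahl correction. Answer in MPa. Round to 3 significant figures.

125 MPa

Spring index C = D/d = 121.0/10.3 = 11.7476
K_W = (4C−1)/(4C−4) + 0.615/C = 45.990/42.990 + 0.0524 = 1.1221
τ₀ = 8FD/(πd³) = 8·394·121.0/(π·10.3³) = 381392/3432.9 = 111.1 MPa
τ_max = K·τ₀ = 1.1221 × 111.1 = 124.67 MPa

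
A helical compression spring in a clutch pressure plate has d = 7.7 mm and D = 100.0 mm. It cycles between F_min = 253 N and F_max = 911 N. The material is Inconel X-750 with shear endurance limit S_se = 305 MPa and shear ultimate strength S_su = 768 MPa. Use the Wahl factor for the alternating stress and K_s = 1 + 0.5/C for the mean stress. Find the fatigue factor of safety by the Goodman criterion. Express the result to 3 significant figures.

C = D/d = 100.0/7.7 = 12.9870; K_W = (4C−1)/(4C−4)+0.615/C = 1.1099; K_s = 1+0.5/C = 1.0385
F_a = (F_max−F_min)/2 = 329 N; F_m = (F_max+F_min)/2 = 582 N
τ_a = K_W·8F_aD/(πd³) = 1.1099 × 183.51 = 203.68 MPa
τ_m = K_s·8F_mD/(πd³) = 1.0385 × 324.63 = 337.13 MPa
Goodman: 1/n_f = τ_a/S_se + τ_m/S_su = 203.68/305 + 337.13/768 = 0.66782 + 0.43897 = 1.1068
n_f = 1/1.1068 = 0.9035

0.904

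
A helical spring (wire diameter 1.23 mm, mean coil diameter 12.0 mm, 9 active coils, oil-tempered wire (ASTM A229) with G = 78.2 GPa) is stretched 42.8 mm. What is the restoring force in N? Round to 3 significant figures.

k = Gd⁴/(8D³N_a) = (78.2×10³)(1.23⁴)/(8·12.0³·9) = 1.4386 N/mm
F = k·δ = 1.4386 × 42.8 = 61.574 N

61.6 N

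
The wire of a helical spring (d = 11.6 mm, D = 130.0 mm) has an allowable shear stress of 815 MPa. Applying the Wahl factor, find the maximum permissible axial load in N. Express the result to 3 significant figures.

3410 N

C = D/d = 130.0/11.6 = 11.2069
K_W = (4C−1)/(4C−4) + 0.615/C = 43.828/40.828 + 0.0549 = 1.1284
τ_max = K·8FD/(πd³) → F_max = τ_allow·πd³/(8DK)
F_max = 815·π·11.6³/(8·130.0·1.1284) = 3.9965e+06/1173.5 = 3405.7 N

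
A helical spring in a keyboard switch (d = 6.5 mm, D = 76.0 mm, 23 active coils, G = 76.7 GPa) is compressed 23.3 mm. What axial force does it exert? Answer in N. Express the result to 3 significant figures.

39.5 N

k = Gd⁴/(8D³N_a) = (76.7×10³)(6.5⁴)/(8·76.0³·23) = 1.6951 N/mm
F = k·δ = 1.6951 × 23.3 = 39.495 N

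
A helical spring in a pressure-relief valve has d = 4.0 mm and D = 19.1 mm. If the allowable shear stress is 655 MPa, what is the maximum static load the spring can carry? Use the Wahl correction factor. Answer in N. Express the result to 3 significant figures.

649 N

C = D/d = 19.1/4.0 = 4.7750
K_W = (4C−1)/(4C−4) + 0.615/C = 18.100/15.100 + 0.1288 = 1.3275
τ_max = K·8FD/(πd³) → F_max = τ_allow·πd³/(8DK)
F_max = 655·π·4.0³/(8·19.1·1.3275) = 1.317e+05/202.84 = 649.27 N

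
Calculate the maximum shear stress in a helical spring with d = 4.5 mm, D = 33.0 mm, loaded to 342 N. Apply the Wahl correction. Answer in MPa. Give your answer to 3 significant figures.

Spring index C = D/d = 33.0/4.5 = 7.3333
K_W = (4C−1)/(4C−4) + 0.615/C = 28.333/25.333 + 0.0839 = 1.2023
τ₀ = 8FD/(πd³) = 8·342·33.0/(π·4.5³) = 90288/286.28 = 315.39 MPa
τ_max = K·τ₀ = 1.2023 × 315.39 = 379.18 MPa

379 MPa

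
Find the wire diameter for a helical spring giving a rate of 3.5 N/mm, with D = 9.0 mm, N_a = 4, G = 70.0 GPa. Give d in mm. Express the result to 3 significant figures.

1.04 mm

d = (8D³N_a·k / G)^(1/4) = (8·9.0³·4·3.5 / (70.0×10³))^0.25
  = (1.1664)^0.25 = 1.0392 mm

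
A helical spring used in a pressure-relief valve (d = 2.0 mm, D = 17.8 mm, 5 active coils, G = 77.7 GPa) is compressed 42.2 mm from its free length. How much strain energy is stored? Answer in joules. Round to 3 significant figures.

4.91 J

k = Gd⁴/(8D³N_a) = (77.7×10³)(2.0⁴)/(8·17.8³·5) = 5.5109 N/mm
U = ½kδ² = 0.5 × 5.5109 × 42.2² = 4907 N·mm = 4.907 J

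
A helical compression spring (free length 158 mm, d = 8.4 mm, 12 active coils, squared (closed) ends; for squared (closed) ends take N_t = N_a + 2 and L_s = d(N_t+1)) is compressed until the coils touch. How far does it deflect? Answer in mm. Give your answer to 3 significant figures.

N_t = 14; L_s = 8.4·15 = 126 mm
δ_solid = L₀ − L_s = 158 − 126 = 32 mm

32.0 mm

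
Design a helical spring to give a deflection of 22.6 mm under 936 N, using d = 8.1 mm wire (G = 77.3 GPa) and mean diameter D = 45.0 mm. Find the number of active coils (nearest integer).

11

Required rate k = F/δ = 936/22.6 = 41.416 N/mm
N_a = Gd⁴/(8D³k) = (77.3×10³ × 8.1⁴)/(8 × 45.0³ × 41.416)
    = 3.32751e+08 / 3.01922e+07 = 11.02 → 11 coils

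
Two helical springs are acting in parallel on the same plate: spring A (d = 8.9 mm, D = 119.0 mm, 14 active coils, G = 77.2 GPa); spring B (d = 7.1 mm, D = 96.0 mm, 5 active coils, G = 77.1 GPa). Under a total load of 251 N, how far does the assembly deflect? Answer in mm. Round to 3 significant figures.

k_A = Gd⁴/(8D³N_a) = (77.2×10³)(8.9⁴)/(8·119.0³·14) = 2.5664 N/mm
k_B = Gd⁴/(8D³N_a) = (77.1×10³)(7.1⁴)/(8·96.0³·5) = 5.5362 N/mm
Parallel: k_eq = 2.5664 + 5.5362 = 8.1026 N/mm
δ = F/k_eq = 251/8.1026 = 30.978 mm

31.0 mm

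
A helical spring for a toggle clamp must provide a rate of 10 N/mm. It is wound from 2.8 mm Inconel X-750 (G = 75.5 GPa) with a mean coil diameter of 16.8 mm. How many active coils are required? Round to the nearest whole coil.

12

N_a = Gd⁴/(8D³k) = (75.5×10³ × 2.8⁴)/(8 × 16.8³ × 10)
    = 4.64065e+06 / 379331 = 12.23 → 12 coils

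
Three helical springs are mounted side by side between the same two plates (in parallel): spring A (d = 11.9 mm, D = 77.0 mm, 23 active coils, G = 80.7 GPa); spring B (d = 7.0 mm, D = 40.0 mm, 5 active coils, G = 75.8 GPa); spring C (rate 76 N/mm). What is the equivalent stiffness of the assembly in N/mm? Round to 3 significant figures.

166 N/mm

k_A = Gd⁴/(8D³N_a) = (80.7×10³)(11.9⁴)/(8·77.0³·23) = 19.265 N/mm
k_B = Gd⁴/(8D³N_a) = (75.8×10³)(7.0⁴)/(8·40.0³·5) = 71.092 N/mm
Parallel: k_eq = 19.265 + 71.092 + 76 = 166.36 N/mm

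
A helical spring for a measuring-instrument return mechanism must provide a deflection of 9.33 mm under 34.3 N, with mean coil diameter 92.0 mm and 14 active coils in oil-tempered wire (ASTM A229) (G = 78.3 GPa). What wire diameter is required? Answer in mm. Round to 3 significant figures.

8.00 mm

Required rate k = F/δ = 34.3/9.33 = 3.6763 N/mm
d = (8D³N_a·k / G)^(1/4) = (8·92.0³·14·3.6763 / (78.3×10³))^0.25
  = (4094.8)^0.25 = 7.9994 mm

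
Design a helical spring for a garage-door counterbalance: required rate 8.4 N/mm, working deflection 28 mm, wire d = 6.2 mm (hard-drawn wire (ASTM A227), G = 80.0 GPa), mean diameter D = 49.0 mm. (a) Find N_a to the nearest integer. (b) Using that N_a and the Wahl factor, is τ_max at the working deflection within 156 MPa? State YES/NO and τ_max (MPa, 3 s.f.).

(a) 15 coils; (b) YES, τ_max = 146 MPa

N_a = Gd⁴/(8D³k) = (80.0×10³)(6.2⁴)/(8·49.0³·8.4) = 14.95 → N_a = 15
Actual rate k = Gd⁴/(8D³·15) = 8.3731 N/mm
Working load F = kδ = 8.3731·28 = 234.45 N
C = 49.0/6.2 = 7.9032; K_W = (4C−1)/(4C−4)+0.615/C = 1.1865
τ_max = K_W·8FD/(πd³) = 1.1865·122.75 = 145.63 MPa
τ_max ≤ 156 MPa → acceptable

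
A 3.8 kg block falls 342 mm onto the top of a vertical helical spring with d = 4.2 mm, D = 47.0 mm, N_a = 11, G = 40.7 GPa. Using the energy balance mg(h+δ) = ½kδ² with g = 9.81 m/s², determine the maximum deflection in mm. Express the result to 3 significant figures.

165 mm

k = Gd⁴/(8D³N_a) = (40.7×10³)(4.2⁴)/(8·47.0³·11) = 1.3862 N/mm
W = mg = 3.8 × 9.81 = 37.278 N
½kδ² − Wδ − Wh = 0 → δ = (W + √(W² + 2kWh))/k
δ = (37.278 + √(1389.6 + 35344.7))/1.3862 = (37.278 + 191.66)/1.3862 = 165.16 mm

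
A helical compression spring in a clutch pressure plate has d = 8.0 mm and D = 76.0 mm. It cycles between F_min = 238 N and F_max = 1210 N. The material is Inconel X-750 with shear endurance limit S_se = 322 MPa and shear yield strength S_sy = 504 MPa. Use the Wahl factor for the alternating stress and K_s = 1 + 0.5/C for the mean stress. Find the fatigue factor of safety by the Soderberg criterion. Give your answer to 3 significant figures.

C = D/d = 76.0/8.0 = 9.5000; K_W = (4C−1)/(4C−4)+0.615/C = 1.1530; K_s = 1+0.5/C = 1.0526
F_a = (F_max−F_min)/2 = 486 N; F_m = (F_max+F_min)/2 = 724 N
τ_a = K_W·8F_aD/(πd³) = 1.1530 × 183.7 = 211.81 MPa
τ_m = K_s·8F_mD/(πd³) = 1.0526 × 273.67 = 288.07 MPa
Soderberg: 1/n_f = τ_a/S_se + τ_m/S_sy = 211.81/322 + 288.07/504 = 0.65778 + 0.57157 = 1.2294
n_f = 1/1.2294 = 0.8134

0.813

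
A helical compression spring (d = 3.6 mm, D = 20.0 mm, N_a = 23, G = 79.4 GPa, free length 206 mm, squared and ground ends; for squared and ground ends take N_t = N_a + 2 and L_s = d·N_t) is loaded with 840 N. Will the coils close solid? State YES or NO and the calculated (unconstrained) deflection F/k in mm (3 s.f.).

k = Gd⁴/(8D³N_a) = (79.4×10³)(3.6⁴)/(8·20.0³·23) = 9.0599 N/mm
N_t = 25; L_s = 3.6·25 = 90 mm; δ_solid = L₀ − L_s = 206 − 90 = 116 mm
δ = F/k = 840/9.0599 = 92.716 mm
δ < δ_solid → spring does not go solid

NO, δ = 92.7 mm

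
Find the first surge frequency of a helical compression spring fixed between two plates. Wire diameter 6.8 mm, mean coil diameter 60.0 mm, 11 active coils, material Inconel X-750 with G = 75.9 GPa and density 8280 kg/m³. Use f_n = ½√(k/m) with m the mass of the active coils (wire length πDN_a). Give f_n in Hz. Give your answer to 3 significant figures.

58.5 Hz

k = Gd⁴/(8D³N_a) = (75.9×10³)(6.8⁴)/(8·60.0³·11) = 8.5377 N/mm = 8537.7 N/m
Wire length L = πDN_a = π·60.0·11 = 2073.5 mm
m = ρ·(πd²/4)·L = 8280 × 36.317×10⁻⁶ m² × 2.0735 m = 0.62349 kg
f_n = ½√(k/m) = 0.5·√(8537.7/0.62349) = 0.5·√(13693) = 58.509 Hz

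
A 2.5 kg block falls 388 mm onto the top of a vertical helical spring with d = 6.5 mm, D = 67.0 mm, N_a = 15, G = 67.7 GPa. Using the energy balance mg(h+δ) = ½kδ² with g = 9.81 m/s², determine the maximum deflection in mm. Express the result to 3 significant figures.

k = Gd⁴/(8D³N_a) = (67.7×10³)(6.5⁴)/(8·67.0³·15) = 3.3484 N/mm
W = mg = 2.5 × 9.81 = 24.525 N
½kδ² − Wδ − Wh = 0 → δ = (W + √(W² + 2kWh))/k
δ = (24.525 + √(601.48 + 63724.6))/3.3484 = (24.525 + 253.63)/3.3484 = 83.07 mm

83.1 mm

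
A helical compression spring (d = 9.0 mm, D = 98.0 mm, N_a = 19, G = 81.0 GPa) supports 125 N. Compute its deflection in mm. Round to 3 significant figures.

k = Gd⁴/(8D³N_a) = (81.0×10³)(9.0⁴)/(8·98.0³·19) = 3.7148 N/mm
δ = F/k = 125 / 3.7148 = 33.649 mm

33.6 mm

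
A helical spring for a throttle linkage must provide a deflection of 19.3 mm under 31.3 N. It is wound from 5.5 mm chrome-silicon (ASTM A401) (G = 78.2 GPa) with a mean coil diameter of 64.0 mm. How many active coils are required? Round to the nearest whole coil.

Required rate k = F/δ = 31.3/19.3 = 1.6218 N/mm
N_a = Gd⁴/(8D³k) = (78.2×10³ × 5.5⁴)/(8 × 64.0³ × 1.6218)
    = 7.15579e+07 / 3.40108e+06 = 21.04 → 21 coils

21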